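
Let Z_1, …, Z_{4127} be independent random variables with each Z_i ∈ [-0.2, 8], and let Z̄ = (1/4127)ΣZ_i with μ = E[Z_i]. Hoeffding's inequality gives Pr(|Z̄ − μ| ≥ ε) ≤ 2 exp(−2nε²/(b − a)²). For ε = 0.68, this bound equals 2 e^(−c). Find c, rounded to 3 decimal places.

56.762

c = 2nε²/(b − a)² = 2·4127·0.68² / 8.2² = 56.7616.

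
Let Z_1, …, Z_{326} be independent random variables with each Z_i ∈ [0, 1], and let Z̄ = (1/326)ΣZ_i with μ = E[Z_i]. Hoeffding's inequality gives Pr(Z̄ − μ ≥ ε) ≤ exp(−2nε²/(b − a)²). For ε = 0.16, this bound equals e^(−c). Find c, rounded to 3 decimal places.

16.691

c = 2nε²/(b − a)² = 2·326·0.16² / 1² = 16.6912.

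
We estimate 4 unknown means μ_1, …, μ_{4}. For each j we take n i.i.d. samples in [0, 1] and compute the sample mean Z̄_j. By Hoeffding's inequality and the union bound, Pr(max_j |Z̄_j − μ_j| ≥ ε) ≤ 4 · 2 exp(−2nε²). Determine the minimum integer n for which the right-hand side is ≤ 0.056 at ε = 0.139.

Need 2·4·exp(−2nε²) ≤ 0.056, i.e. exp(−2nε²) ≤ 0.056/8.
So 2nε² ≥ ln(8/0.056) = 4.961845.
Hence n ≥ 4.961845/(2·0.139²) = 128.405.
The smallest integer n is 129.

129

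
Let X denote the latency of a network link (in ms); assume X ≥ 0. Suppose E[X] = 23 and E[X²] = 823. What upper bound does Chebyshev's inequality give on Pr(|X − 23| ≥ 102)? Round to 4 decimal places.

0.0283

Var(X) = E[X²] − (E[X])² = 823 − 529 = 294.
Chebyshev's inequality: Pr(|X − μ| ≥ t) ≤ Var(X)/t² = 294/10404 = 0.0283.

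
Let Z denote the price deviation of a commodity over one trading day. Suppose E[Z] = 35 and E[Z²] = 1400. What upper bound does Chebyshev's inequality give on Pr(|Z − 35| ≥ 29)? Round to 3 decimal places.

0.208

Var(Z) = E[Z²] − (E[Z])² = 1400 − 1225 = 175.
Chebyshev's inequality: Pr(|Z − μ| ≥ t) ≤ Var(Z)/t² = 175/841 = 0.2081.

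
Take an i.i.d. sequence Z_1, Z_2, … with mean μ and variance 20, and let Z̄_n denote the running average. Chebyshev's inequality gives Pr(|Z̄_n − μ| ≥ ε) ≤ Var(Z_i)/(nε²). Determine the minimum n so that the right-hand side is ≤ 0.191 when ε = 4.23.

Require 20/(n·4.23²) ≤ 0.191, i.e. n ≥ 20/(0.191·4.23²) = 5.852.
The smallest integer n is 6.

6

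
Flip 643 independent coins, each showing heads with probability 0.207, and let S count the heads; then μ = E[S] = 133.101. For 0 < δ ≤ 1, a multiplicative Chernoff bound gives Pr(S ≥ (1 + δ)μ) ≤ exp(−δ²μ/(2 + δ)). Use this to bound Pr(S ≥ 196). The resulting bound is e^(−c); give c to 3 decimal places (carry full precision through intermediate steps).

Write 196 = (1 + δ)μ, so δ = 196/133.101 − 1 = 0.4725659…
Then the exponent is δ²μ/(2 + δ) = (196 − μ)² / (μ·(2 + δ)) = 12.021489.

12.021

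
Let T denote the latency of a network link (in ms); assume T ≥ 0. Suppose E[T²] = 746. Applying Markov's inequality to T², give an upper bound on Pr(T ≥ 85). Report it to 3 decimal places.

Since T ≥ 0, the event {T ≥ 85} is the same as {T² ≥ 7225}.
Markov's inequality applied to T² gives Pr(T² ≥ 7225) ≤ E[T²]/7225 = 746/7225 = 0.1033.

0.103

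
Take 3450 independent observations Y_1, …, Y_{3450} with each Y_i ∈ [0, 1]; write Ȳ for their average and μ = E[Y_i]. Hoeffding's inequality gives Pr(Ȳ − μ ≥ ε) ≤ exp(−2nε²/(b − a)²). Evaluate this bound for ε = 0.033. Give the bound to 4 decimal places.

Exponent: 2nε²/(b − a)² = 2·3450·0.033² / 1² = 7.51410.
Bound = exp(−7.51410) = 0.00055.

0.0005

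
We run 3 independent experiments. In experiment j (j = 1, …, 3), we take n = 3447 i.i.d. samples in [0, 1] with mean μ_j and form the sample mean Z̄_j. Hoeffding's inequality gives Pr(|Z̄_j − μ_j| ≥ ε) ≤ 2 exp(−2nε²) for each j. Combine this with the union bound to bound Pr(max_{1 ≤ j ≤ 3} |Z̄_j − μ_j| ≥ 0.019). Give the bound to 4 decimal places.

Per-experiment Hoeffding bound: 2·exp(−2·3447·0.019²) = 2·exp(−2.48873) = 0.16603.
Union bound over 3 events: 3·0.16603 = 0.49809.

0.4981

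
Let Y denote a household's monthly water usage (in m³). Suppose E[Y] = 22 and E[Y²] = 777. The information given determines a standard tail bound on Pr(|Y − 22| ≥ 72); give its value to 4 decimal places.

The first two moments determine the variance, so Chebyshev's inequality is the sharpest standard bound available.
Var(Y) = E[Y²] − (E[Y])² = 777 − 484 = 293.
Chebyshev's inequality: Pr(|Y − μ| ≥ t) ≤ Var(Y)/t² = 293/5184 = 0.0565.

0.0565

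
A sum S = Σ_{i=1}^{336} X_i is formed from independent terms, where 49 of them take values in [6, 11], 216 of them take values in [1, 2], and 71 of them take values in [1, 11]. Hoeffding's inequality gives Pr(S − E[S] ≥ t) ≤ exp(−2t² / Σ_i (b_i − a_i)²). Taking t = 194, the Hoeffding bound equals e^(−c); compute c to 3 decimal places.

Σ(b_i − a_i)² = 49·5² + 216·1² + 71·10² = 8541.
c = 2t² / 8541 = 2·194² / 8541 = 8.8130.

8.813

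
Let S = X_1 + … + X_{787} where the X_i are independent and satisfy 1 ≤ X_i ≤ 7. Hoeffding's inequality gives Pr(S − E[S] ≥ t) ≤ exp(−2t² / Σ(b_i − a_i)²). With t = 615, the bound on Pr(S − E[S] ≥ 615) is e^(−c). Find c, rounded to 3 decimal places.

26.699

Σ(b_i − a_i)² = 787·(6)² = 28332.
c = 2t²/28332 = 2·615²/28332 = 26.6995.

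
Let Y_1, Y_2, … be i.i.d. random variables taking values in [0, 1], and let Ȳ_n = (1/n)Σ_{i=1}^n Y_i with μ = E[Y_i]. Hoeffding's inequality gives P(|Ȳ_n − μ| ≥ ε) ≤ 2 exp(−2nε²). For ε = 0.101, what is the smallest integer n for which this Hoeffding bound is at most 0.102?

Require 2·exp(−2nε²) ≤ 0.102, i.e. 2nε² ≥ ln(2/0.102) = 2.975930.
So n ≥ 2.975930 / (2·0.101²) = 145.865.
The smallest integer n is 146.

146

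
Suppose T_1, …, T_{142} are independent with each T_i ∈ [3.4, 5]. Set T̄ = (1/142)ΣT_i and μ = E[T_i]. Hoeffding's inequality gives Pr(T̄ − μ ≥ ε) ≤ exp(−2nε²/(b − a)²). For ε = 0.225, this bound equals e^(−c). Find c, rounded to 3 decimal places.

5.616

c = 2nε²/(b − a)² = 2·142·0.225² / 1.6² = 5.6162.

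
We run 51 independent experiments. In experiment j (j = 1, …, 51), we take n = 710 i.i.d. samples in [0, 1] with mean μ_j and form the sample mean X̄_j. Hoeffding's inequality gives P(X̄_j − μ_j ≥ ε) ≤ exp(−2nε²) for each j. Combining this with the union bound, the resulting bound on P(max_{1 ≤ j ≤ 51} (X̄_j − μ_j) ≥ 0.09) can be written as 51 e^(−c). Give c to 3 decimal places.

Union bound over the 51 events: P(max_{1 ≤ j ≤ 51} (X̄_j − μ_j) ≥ 0.09) ≤ 51·exp(−2nε²) = 51 exp(−2·710·0.09²).
So c = 2·710·0.09² = 11.5020.

11.502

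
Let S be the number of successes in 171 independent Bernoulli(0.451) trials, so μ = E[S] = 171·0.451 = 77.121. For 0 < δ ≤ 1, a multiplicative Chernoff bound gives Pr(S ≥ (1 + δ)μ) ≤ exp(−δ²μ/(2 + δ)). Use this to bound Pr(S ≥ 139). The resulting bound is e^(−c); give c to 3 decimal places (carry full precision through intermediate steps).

17.717

Write 139 = (1 + δ)μ, so δ = 139/77.121 − 1 = 0.8023625…
Then the exponent is δ²μ/(2 + δ) = (139 − μ)² / (μ·(2 + δ)) = 17.716976.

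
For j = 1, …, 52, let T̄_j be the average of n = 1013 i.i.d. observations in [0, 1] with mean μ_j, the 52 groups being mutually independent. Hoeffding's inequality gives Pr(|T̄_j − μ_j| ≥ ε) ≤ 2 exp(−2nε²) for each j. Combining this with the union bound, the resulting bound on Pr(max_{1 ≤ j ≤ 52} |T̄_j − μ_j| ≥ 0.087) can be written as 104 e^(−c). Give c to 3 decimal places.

15.335

Union bound over the 52 events: Pr(max_{1 ≤ j ≤ 52} |T̄_j − μ_j| ≥ 0.087) ≤ 52·2·exp(−2nε²) = 104 exp(−2·1013·0.087²).
So c = 2·1013·0.087² = 15.3348.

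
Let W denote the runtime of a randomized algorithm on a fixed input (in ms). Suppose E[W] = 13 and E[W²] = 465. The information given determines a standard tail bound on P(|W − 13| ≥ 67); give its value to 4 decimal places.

The first two moments determine the variance, so Chebyshev's inequality is the sharpest standard bound available.
Var(W) = E[W²] − (E[W])² = 465 − 169 = 296.
Chebyshev's inequality: P(|W − μ| ≥ t) ≤ Var(W)/t² = 296/4489 = 0.0659.

0.0659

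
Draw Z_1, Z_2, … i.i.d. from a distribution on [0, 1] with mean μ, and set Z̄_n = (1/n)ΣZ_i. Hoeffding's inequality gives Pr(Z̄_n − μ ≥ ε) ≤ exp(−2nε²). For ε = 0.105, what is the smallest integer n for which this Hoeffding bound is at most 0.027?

Require exp(−2nε²) ≤ 0.027, i.e. 2nε² ≥ ln(1/0.027) = 3.611918.
So n ≥ 3.611918 / (2·0.105²) = 163.806.
The smallest integer n is 164.

164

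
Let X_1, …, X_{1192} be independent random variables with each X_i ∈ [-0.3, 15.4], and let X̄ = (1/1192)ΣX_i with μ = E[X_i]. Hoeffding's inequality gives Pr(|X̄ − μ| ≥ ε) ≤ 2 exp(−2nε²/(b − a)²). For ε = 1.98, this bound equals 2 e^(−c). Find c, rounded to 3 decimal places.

37.917

c = 2nε²/(b − a)² = 2·1192·1.98² / 15.7² = 37.9173.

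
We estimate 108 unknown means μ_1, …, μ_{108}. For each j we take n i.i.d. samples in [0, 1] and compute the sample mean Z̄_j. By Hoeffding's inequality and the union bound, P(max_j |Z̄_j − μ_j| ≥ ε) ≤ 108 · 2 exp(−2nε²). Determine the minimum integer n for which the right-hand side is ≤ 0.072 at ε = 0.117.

293

Need 2·108·exp(−2nε²) ≤ 0.072, i.e. exp(−2nε²) ≤ 0.072/216.
So 2nε² ≥ ln(216/0.072) = 8.006368.
Hence n ≥ 8.006368/(2·0.117²) = 292.438.
The smallest integer n is 293.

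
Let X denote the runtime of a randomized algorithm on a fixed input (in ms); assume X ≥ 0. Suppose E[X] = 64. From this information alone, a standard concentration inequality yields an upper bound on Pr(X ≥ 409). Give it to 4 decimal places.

Only the mean of a non-negative variable is known, so Markov's inequality is the applicable tail bound.
Markov's inequality: for a non-negative random variable, Pr(X ≥ a) ≤ E[X]/a.
Here E[X] = 64 and a = 409, so the bound is 64/409 = 0.1565.

0.1565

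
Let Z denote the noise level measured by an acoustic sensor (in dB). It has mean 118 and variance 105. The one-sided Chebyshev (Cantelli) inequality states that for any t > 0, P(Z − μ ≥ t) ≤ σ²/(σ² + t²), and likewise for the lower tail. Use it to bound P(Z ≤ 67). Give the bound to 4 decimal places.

Here σ² = 105 and t = 51, so σ² + t² = 2706.
Cantelli's bound: 105/2706 = 0.0388.

0.0388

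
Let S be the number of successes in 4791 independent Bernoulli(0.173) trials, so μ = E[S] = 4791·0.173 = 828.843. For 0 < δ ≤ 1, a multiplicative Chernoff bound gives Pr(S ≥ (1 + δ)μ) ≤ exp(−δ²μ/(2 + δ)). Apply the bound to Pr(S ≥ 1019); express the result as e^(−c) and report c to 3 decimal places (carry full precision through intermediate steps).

Write 1019 = (1 + δ)μ, so δ = 1019/828.843 − 1 = 0.2294246…
Then the exponent is δ²μ/(2 + δ) = (1019 − μ)² / (μ·(2 + δ)) = 19.568591.

19.569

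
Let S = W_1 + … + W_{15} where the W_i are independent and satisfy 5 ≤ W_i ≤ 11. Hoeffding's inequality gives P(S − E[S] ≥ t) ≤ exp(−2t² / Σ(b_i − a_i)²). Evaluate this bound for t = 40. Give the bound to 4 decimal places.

0.0027

Σ(b_i − a_i)² = 15·(6)² = 540.
Exponent = 2·40²/540 = 5.9259.
Bound = exp(−5.9259) = 0.00267.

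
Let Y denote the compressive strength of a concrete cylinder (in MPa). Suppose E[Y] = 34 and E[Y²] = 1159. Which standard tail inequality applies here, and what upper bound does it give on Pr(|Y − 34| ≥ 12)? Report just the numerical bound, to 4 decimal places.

0.0208

The first two moments determine the variance, so Chebyshev's inequality is the sharpest standard bound available.
Var(Y) = E[Y²] − (E[Y])² = 1159 − 1156 = 3.
Chebyshev's inequality: Pr(|Y − μ| ≥ t) ≤ Var(Y)/t² = 3/144 = 0.0208.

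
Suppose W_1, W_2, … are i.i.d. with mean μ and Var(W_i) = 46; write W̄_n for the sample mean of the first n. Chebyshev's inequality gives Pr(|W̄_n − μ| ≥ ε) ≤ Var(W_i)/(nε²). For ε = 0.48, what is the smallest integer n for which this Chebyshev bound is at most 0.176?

Require 46/(n·0.48²) ≤ 0.176, i.e. n ≥ 46/(0.176·0.48²) = 1134.391.
The smallest integer n is 1135.

1135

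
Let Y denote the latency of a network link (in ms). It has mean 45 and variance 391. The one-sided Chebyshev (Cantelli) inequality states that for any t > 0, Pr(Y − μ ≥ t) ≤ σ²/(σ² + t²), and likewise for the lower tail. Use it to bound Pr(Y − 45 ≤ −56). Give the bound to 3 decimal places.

Here σ² = 391 and t = 56, so σ² + t² = 3527.
Cantelli's bound: 391/3527 = 0.1109.

0.111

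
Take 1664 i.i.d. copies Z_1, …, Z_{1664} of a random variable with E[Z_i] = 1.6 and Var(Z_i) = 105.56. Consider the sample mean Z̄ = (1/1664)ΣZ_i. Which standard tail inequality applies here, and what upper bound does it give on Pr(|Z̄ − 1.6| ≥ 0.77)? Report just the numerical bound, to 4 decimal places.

0.1070

With mean and variance of each term known, Chebyshev's inequality bounds the deviation of the sum (or sample mean).
Var(Z̄) = Var(Z_i)/n = 105.56/1664 = 0.063438.
Chebyshev: Pr(|Z̄ − 1.6| ≥ 0.77) ≤ Var(Z̄)/(0.77)² = 105.56/(1664·0.77²) = 0.1070.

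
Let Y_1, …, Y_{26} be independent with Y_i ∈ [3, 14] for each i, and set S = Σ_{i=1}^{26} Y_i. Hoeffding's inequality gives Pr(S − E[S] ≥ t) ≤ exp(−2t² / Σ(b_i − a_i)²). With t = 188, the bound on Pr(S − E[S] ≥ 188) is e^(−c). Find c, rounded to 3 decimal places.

22.469

Σ(b_i − a_i)² = 26·(11)² = 3146.
c = 2t²/3146 = 2·188²/3146 = 22.4692.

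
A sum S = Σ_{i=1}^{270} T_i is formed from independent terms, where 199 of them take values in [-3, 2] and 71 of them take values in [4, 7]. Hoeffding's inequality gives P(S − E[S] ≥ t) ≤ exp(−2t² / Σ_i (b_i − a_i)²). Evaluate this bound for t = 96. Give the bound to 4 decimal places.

0.0375

Σ(b_i − a_i)² = 199·5² + 71·3² = 5614.
Exponent = 2·96² / 5614 = 3.28322.
Bound = exp(−3.28322) = 0.03751.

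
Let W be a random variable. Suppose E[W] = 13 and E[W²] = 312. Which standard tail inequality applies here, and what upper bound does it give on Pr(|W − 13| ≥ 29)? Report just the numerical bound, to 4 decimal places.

The first two moments determine the variance, so Chebyshev's inequality is the sharpest standard bound available.
Var(W) = E[W²] − (E[W])² = 312 − 169 = 143.
Chebyshev's inequality: Pr(|W − μ| ≥ t) ≤ Var(W)/t² = 143/841 = 0.1700.

0.1700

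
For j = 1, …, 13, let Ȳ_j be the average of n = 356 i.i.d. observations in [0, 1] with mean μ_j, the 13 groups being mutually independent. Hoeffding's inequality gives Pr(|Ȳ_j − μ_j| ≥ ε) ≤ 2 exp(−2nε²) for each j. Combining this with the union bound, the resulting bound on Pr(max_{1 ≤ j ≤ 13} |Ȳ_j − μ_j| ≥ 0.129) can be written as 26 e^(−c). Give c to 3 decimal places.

11.848

Union bound over the 13 events: Pr(max_{1 ≤ j ≤ 13} |Ȳ_j − μ_j| ≥ 0.129) ≤ 13·2·exp(−2nε²) = 26 exp(−2·356·0.129²).
So c = 2·356·0.129² = 11.8484.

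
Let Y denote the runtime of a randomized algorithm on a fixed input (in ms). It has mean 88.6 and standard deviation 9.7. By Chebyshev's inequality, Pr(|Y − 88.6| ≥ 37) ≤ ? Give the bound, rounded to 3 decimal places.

0.069

Chebyshev: Pr(|Y − μ| ≥ t) ≤ Var(Y)/t².
Var(Y) = σ² = 9.7² = 94.09.
Bound = 94.09 / 1369 = 0.0687.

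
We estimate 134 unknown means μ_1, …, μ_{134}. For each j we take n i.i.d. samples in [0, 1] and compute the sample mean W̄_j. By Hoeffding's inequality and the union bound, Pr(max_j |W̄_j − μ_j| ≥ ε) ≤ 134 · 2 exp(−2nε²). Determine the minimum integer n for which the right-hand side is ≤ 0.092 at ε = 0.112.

Need 2·134·exp(−2nε²) ≤ 0.092, i.e. exp(−2nε²) ≤ 0.092/268.
So 2nε² ≥ ln(268/0.092) = 7.976954.
Hence n ≥ 7.976954/(2·0.112²) = 317.959.
The smallest integer n is 318.

318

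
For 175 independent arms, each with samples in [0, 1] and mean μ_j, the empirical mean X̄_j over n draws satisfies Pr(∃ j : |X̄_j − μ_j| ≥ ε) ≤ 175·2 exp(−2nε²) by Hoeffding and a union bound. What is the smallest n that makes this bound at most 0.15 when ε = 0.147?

180

Need 2·175·exp(−2nε²) ≤ 0.15, i.e. exp(−2nε²) ≤ 0.15/350.
So 2nε² ≥ ln(350/0.15) = 7.755053.
Hence n ≥ 7.755053/(2·0.147²) = 179.440.
The smallest integer n is 180.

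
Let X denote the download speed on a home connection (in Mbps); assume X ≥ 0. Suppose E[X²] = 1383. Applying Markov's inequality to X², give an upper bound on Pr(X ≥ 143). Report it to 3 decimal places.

0.068

Since X ≥ 0, the event {X ≥ 143} is the same as {X² ≥ 20449}.
Markov's inequality applied to X² gives Pr(X² ≥ 20449) ≤ E[X²]/20449 = 1383/20449 = 0.0676.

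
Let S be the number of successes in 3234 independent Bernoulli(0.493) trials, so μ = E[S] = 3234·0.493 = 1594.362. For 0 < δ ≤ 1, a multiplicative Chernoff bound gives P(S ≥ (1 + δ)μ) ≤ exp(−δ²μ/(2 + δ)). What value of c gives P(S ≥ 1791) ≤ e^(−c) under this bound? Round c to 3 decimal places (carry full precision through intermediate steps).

11.422

Write 1791 = (1 + δ)μ, so δ = 1791/1594.362 − 1 = 0.1233333…
Then the exponent is δ²μ/(2 + δ) = (1791 − μ)² / (μ·(2 + δ)) = 11.421675.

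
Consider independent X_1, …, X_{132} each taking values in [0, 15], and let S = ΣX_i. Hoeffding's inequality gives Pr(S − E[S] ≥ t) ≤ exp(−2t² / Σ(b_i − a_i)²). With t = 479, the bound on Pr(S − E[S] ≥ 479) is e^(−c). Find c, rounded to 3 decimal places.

Σ(b_i − a_i)² = 132·(15)² = 29700.
c = 2t²/29700 = 2·479²/29700 = 15.4506.

15.451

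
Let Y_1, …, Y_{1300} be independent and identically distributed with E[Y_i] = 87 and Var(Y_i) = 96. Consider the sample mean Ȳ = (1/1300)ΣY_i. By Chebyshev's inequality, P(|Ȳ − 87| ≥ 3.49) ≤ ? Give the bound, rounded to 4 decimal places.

0.0061

Var(Ȳ) = Var(Y_i)/n = 96/1300 = 0.073846.
Chebyshev: P(|Ȳ − 87| ≥ 3.49) ≤ Var(Ȳ)/(3.49)² = 96/(1300·3.49²) = 0.0061.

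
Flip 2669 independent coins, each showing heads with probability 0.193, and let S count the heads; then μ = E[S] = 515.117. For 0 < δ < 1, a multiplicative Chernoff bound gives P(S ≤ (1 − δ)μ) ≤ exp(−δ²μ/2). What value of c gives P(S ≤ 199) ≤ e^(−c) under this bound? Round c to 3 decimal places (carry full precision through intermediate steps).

96.997

Write 199 = (1 − δ)μ, so δ = 1 − 199/515.117 = 0.61368…
Then the exponent is δ²μ/2 = (μ − 199)²/(2μ) = 96.997340.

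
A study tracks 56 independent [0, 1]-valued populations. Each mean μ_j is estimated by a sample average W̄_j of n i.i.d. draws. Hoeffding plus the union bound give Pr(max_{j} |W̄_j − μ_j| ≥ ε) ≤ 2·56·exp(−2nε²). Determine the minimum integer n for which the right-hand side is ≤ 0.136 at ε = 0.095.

Need 2·56·exp(−2nε²) ≤ 0.136, i.e. exp(−2nε²) ≤ 0.136/112.
So 2nε² ≥ ln(112/0.136) = 6.713599.
Hence n ≥ 6.713599/(2·0.095²) = 371.945.
The smallest integer n is 372.

372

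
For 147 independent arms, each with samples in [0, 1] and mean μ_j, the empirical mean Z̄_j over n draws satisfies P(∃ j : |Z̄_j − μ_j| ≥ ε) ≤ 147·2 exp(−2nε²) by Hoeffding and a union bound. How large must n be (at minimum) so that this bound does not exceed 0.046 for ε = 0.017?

15161

Need 2·147·exp(−2nε²) ≤ 0.046, i.e. exp(−2nε²) ≤ 0.046/294.
So 2nε² ≥ ln(294/0.046) = 8.762694.
Hence n ≥ 8.762694/(2·0.017²) = 15160.370.
The smallest integer n is 15161.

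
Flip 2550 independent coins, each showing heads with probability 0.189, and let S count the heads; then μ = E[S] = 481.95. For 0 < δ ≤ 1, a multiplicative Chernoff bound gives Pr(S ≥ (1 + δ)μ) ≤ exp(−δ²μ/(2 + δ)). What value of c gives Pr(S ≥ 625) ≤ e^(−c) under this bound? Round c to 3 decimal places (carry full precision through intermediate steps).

18.486

Write 625 = (1 + δ)μ, so δ = 625/481.95 − 1 = 0.296815…
Then the exponent is δ²μ/(2 + δ) = (625 − μ)² / (μ·(2 + δ)) = 18.486203.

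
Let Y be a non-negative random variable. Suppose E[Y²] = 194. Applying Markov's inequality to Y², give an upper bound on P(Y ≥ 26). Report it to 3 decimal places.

0.287

Since Y ≥ 0, the event {Y ≥ 26} is the same as {Y² ≥ 676}.
Markov's inequality applied to Y² gives P(Y² ≥ 676) ≤ E[Y²]/676 = 194/676 = 0.2870.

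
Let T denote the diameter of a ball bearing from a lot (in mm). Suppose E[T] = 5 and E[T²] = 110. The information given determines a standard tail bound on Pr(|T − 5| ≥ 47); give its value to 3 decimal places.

0.038

The first two moments determine the variance, so Chebyshev's inequality is the sharpest standard bound available.
Var(T) = E[T²] − (E[T])² = 110 − 25 = 85.
Chebyshev's inequality: Pr(|T − μ| ≥ t) ≤ Var(T)/t² = 85/2209 = 0.0385.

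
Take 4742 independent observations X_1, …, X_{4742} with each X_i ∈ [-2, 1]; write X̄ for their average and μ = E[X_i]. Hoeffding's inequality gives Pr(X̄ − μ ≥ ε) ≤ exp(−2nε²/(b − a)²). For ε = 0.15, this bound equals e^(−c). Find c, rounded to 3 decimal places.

c = 2nε²/(b − a)² = 2·4742·0.15² / 3² = 23.7100.

23.710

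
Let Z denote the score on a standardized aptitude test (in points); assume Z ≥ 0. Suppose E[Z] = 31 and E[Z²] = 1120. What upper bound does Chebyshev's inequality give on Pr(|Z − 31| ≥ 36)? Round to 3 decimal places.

Var(Z) = E[Z²] − (E[Z])² = 1120 − 961 = 159.
Chebyshev's inequality: Pr(|Z − μ| ≥ t) ≤ Var(Z)/t² = 159/1296 = 0.1227.

0.123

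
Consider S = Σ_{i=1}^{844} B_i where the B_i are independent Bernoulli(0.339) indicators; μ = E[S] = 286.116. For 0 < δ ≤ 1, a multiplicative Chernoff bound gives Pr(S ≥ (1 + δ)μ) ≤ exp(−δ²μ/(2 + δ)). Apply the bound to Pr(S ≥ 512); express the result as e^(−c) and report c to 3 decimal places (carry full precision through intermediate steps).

Write 512 = (1 + δ)μ, so δ = 512/286.116 − 1 = 0.789484…
Then the exponent is δ²μ/(2 + δ) = (512 − μ)² / (μ·(2 + δ)) = 63.930032.

63.930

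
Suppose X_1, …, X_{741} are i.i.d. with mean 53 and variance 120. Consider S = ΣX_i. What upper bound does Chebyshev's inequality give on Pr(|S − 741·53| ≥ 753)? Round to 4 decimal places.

0.1568

Var(S) = n·Var(X_i) = 741·120 = 88920.
Chebyshev: Pr(|S − 741·53| ≥ 753) ≤ Var(S)/753² = 88920/567009 = 0.1568.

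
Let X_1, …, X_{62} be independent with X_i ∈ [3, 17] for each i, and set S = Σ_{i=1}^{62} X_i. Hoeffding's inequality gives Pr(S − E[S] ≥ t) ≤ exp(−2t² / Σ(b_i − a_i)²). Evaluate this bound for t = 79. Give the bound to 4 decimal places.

0.3580

Σ(b_i − a_i)² = 62·(14)² = 12152.
Exponent = 2·79²/12152 = 1.0272.
Bound = exp(−1.0272) = 0.35802.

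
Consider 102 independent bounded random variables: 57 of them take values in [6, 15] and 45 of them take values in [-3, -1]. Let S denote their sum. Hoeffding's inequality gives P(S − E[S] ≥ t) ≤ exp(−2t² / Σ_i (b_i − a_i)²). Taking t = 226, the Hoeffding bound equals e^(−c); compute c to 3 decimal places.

Σ(b_i − a_i)² = 57·9² + 45·2² = 4797.
c = 2t² / 4797 = 2·226² / 4797 = 21.2950.

21.295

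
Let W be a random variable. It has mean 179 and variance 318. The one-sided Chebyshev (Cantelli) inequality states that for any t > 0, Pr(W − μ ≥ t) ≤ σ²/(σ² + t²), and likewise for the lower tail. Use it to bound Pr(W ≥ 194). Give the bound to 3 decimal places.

0.586

Here σ² = 318 and t = 15, so σ² + t² = 543.
Cantelli's bound: 318/543 = 0.5856.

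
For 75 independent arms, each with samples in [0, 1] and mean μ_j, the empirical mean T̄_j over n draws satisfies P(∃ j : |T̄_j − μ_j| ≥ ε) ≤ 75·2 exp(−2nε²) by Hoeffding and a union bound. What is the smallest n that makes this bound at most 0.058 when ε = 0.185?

115

Need 2·75·exp(−2nε²) ≤ 0.058, i.e. exp(−2nε²) ≤ 0.058/150.
So 2nε² ≥ ln(150/0.058) = 7.857948.
Hence n ≥ 7.857948/(2·0.185²) = 114.798.
The smallest integer n is 115.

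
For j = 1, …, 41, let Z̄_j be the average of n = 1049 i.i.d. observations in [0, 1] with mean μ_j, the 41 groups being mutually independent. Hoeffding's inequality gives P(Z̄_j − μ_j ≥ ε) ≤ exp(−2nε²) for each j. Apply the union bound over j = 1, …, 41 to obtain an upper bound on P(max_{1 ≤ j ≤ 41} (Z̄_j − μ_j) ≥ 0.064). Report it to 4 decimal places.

Per-experiment Hoeffding bound: exp(−2·1049·0.064²) = exp(−8.59341) = 0.00018532.
Union bound over 41 events: 41·0.00018532 = 0.00760.

0.0076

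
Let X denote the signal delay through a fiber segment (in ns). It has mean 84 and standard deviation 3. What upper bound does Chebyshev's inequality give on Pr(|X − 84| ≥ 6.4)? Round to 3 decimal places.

0.220

Chebyshev: Pr(|X − μ| ≥ t) ≤ Var(X)/t².
Var(X) = σ² = 3² = 9.
Bound = 9 / 40.96 = 0.2197.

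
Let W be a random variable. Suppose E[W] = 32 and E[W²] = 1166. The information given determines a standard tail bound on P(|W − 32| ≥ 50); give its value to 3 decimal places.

0.057

The first two moments determine the variance, so Chebyshev's inequality is the sharpest standard bound available.
Var(W) = E[W²] − (E[W])² = 1166 − 1024 = 142.
Chebyshev's inequality: P(|W − μ| ≥ t) ≤ Var(W)/t² = 142/2500 = 0.0568.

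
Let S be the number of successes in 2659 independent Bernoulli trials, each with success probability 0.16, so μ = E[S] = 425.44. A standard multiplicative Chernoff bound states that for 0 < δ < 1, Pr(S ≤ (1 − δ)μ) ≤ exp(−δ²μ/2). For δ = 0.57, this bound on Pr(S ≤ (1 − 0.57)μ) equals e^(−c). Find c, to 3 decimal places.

69.113

c = δ²μ/2 = 0.57²·425.44/2 = 69.1127.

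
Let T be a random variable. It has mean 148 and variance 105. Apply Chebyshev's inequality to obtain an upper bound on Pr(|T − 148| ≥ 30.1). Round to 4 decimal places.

0.1159

Chebyshev: Pr(|T − μ| ≥ t) ≤ Var(T)/t².
Bound = 105 / 906.01 = 0.1159.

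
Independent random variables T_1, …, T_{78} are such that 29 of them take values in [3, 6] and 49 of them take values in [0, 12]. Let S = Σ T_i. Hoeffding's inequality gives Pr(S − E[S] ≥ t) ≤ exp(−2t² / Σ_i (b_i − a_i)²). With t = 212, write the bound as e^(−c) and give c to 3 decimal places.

Σ(b_i − a_i)² = 29·3² + 49·12² = 7317.
c = 2t² / 7317 = 2·212² / 7317 = 12.2848.

12.285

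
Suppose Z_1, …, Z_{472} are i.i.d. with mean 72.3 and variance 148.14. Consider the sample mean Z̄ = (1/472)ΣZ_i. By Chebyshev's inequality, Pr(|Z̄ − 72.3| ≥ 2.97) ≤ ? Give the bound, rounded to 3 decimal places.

0.036

Var(Z̄) = Var(Z_i)/n = 148.14/472 = 0.31386.
Chebyshev: Pr(|Z̄ − 72.3| ≥ 2.97) ≤ Var(Z̄)/(2.97)² = 148.14/(472·2.97²) = 0.0356.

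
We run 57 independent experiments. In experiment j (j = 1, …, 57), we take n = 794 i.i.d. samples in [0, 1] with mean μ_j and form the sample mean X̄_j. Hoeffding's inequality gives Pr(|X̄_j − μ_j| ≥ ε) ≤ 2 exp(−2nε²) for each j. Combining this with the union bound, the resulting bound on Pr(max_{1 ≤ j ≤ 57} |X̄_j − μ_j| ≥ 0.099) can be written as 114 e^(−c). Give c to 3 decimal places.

Union bound over the 57 events: Pr(max_{1 ≤ j ≤ 57} |X̄_j − μ_j| ≥ 0.099) ≤ 57·2·exp(−2nε²) = 114 exp(−2·794·0.099²).
So c = 2·794·0.099² = 15.5640.

15.564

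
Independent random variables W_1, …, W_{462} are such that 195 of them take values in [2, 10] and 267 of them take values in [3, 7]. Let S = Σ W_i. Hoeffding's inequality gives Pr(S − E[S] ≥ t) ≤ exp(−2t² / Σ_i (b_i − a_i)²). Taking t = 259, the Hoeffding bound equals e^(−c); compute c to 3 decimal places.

Σ(b_i − a_i)² = 195·8² + 267·4² = 16752.
c = 2t² / 16752 = 2·259² / 16752 = 8.0087.

8.009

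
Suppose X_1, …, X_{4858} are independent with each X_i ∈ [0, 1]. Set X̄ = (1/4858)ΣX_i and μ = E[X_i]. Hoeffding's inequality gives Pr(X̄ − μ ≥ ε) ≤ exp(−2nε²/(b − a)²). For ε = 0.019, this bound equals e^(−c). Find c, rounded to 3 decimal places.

c = 2nε²/(b − a)² = 2·4858·0.019² / 1² = 3.5075.

3.507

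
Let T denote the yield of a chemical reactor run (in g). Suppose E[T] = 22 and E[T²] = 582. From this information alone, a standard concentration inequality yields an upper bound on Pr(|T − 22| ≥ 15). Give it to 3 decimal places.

The first two moments determine the variance, so Chebyshev's inequality is the sharpest standard bound available.
Var(T) = E[T²] − (E[T])² = 582 − 484 = 98.
Chebyshev's inequality: Pr(|T − μ| ≥ t) ≤ Var(T)/t² = 98/225 = 0.4356.

0.436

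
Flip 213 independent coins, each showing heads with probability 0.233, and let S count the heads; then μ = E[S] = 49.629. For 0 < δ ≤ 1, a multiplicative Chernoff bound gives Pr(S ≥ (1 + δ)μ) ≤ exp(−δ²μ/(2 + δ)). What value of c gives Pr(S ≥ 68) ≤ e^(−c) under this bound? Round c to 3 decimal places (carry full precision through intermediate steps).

Write 68 = (1 + δ)μ, so δ = 68/49.629 − 1 = 0.3701666…
Then the exponent is δ²μ/(2 + δ) = (68 − μ)² / (μ·(2 + δ)) = 2.869136.

2.869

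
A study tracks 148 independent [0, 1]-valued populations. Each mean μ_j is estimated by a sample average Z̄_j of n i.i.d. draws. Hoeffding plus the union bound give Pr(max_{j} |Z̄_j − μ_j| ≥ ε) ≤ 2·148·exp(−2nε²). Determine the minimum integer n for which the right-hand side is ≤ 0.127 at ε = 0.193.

105

Need 2·148·exp(−2nε²) ≤ 0.127, i.e. exp(−2nε²) ≤ 0.127/296.
So 2nε² ≥ ln(296/0.127) = 7.753928.
Hence n ≥ 7.753928/(2·0.193²) = 104.082.
The smallest integer n is 105.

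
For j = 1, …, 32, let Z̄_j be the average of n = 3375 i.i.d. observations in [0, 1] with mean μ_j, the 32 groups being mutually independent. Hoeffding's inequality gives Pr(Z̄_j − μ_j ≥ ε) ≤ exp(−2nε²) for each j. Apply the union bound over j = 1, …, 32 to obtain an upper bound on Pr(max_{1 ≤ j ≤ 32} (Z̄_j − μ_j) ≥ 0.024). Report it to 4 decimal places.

Per-experiment Hoeffding bound: exp(−2·3375·0.024²) = exp(−3.88800) = 0.020486.
Union bound over 32 events: 32·0.020486 = 0.65556.

0.6556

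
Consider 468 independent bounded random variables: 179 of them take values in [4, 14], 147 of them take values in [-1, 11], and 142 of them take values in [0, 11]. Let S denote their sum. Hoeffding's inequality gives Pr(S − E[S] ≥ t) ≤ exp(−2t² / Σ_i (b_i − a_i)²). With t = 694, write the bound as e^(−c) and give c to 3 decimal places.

17.125

Σ(b_i − a_i)² = 179·10² + 147·12² + 142·11² = 56250.
c = 2t² / 56250 = 2·694² / 56250 = 17.1248.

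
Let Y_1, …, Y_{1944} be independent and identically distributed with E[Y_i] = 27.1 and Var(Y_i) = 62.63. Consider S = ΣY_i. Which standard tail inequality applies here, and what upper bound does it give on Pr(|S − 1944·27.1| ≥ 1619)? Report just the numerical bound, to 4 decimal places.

With mean and variance of each term known, Chebyshev's inequality bounds the deviation of the sum (or sample mean).
Var(S) = n·Var(Y_i) = 1944·62.63 = 121752.72.
Chebyshev: Pr(|S − 1944·27.1| ≥ 1619) ≤ Var(S)/1619² = 121752.72/2621161 = 0.0464.

0.0464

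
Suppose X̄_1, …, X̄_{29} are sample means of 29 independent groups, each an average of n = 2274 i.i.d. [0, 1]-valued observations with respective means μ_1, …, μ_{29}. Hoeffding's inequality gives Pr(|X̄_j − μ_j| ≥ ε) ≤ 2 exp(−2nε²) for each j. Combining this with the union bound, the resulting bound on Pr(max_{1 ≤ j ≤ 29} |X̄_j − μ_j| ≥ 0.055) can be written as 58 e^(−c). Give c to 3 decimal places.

Union bound over the 29 events: Pr(max_{1 ≤ j ≤ 29} |X̄_j − μ_j| ≥ 0.055) ≤ 29·2·exp(−2nε²) = 58 exp(−2·2274·0.055²).
So c = 2·2274·0.055² = 13.7577.

13.758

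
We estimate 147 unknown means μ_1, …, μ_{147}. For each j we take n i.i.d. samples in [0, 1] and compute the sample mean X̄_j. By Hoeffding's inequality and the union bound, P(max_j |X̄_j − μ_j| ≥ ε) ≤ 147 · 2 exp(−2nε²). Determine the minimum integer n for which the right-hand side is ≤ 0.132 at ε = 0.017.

Need 2·147·exp(−2nε²) ≤ 0.132, i.e. exp(−2nε²) ≤ 0.132/294.
So 2nε² ≥ ln(294/0.132) = 7.708533.
Hence n ≥ 7.708533/(2·0.017²) = 13336.562.
The smallest integer n is 13337.

13337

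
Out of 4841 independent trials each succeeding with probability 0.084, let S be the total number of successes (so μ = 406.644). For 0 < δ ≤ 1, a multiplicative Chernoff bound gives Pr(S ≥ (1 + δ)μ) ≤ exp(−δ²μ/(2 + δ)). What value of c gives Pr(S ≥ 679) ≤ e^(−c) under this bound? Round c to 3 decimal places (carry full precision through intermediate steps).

Write 679 = (1 + δ)μ, so δ = 679/406.644 − 1 = 0.6697652…
Then the exponent is δ²μ/(2 + δ) = (679 − μ)² / (μ·(2 + δ)) = 68.326073.

68.326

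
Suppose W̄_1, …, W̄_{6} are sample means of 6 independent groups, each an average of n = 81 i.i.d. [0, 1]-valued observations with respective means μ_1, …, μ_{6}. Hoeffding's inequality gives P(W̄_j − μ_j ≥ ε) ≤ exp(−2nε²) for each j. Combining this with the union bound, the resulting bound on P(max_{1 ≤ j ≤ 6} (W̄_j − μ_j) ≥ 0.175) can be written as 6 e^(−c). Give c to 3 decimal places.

Union bound over the 6 events: P(max_{1 ≤ j ≤ 6} (W̄_j − μ_j) ≥ 0.175) ≤ 6·exp(−2nε²) = 6 exp(−2·81·0.175²).
So c = 2·81·0.175² = 4.9612.

4.961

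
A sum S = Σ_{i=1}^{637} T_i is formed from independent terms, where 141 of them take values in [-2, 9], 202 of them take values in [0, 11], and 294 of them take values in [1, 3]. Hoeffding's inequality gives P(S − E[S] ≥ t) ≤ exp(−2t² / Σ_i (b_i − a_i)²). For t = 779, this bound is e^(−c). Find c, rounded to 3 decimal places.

28.437

Σ(b_i − a_i)² = 141·11² + 202·11² + 294·2² = 42679.
c = 2t² / 42679 = 2·779² / 42679 = 28.4375.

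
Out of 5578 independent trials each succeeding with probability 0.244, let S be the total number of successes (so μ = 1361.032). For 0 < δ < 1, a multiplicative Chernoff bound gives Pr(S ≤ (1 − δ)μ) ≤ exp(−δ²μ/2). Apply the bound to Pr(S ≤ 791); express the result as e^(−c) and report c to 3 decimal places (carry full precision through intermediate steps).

Write 791 = (1 − δ)μ, so δ = 1 − 791/1361.032 = 0.4188234…
Then the exponent is δ²μ/2 = (μ − 791)²/(2μ) = 119.371360.

119.371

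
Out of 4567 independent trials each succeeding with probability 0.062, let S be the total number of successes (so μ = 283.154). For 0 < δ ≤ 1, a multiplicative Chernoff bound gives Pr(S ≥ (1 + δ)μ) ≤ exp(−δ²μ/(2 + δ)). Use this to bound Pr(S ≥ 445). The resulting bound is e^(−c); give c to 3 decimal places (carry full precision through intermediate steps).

Write 445 = (1 + δ)μ, so δ = 445/283.154 − 1 = 0.571583…
Then the exponent is δ²μ/(2 + δ) = (445 − μ)² / (μ·(2 + δ)) = 35.973335.

35.973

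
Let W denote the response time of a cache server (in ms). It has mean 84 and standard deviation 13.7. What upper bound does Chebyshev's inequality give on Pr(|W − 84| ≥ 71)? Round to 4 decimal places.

0.0372

Chebyshev: Pr(|W − μ| ≥ t) ≤ Var(W)/t².
Var(W) = σ² = 13.7² = 187.69.
Bound = 187.69 / 5041 = 0.0372.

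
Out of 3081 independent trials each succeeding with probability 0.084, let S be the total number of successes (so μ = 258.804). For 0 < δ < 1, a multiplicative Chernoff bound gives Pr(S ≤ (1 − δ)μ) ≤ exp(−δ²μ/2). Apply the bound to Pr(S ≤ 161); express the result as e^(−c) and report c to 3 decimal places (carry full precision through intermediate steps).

Write 161 = (1 − δ)μ, so δ = 1 − 161/258.804 = 0.3779076…
Then the exponent is δ²μ/2 = (μ − 161)²/(2μ) = 18.480438.

18.480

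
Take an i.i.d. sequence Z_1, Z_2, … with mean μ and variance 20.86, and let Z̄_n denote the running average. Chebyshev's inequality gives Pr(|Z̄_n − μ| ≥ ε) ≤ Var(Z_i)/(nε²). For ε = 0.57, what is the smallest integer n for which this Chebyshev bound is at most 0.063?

1020

Require 20.86/(n·0.57²) ≤ 0.063, i.e. n ≥ 20.86/(0.063·0.57²) = 1019.117.
The smallest integer n is 1020.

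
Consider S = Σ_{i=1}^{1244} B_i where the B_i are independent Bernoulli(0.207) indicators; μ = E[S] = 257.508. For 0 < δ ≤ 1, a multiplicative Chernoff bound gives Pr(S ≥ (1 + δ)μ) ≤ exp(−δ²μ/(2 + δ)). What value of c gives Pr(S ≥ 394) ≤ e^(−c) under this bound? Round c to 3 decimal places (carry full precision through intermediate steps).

Write 394 = (1 + δ)μ, so δ = 394/257.508 − 1 = 0.5300496…
Then the exponent is δ²μ/(2 + δ) = (394 − μ)² / (μ·(2 + δ)) = 28.595299.

28.595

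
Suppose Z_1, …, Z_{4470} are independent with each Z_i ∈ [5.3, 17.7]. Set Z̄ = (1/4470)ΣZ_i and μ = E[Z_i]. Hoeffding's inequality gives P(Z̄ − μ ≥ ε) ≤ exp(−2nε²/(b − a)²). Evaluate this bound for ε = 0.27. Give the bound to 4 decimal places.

0.0144

Exponent: 2nε²/(b − a)² = 2·4470·0.27² / 12.4² = 4.23859.
Bound = exp(−4.23859) = 0.01443.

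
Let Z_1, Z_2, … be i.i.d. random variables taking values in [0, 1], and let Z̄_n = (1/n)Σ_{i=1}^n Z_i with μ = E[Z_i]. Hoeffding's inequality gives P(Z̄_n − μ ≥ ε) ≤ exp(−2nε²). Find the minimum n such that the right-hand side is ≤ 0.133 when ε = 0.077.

Require exp(−2nε²) ≤ 0.133, i.e. 2nε² ≥ ln(1/0.133) = 2.017406.
So n ≥ 2.017406 / (2·0.077²) = 170.130.
The smallest integer n is 171.

171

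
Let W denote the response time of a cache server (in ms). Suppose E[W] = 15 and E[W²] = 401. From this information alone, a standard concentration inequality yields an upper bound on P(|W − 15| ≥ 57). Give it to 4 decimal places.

The first two moments determine the variance, so Chebyshev's inequality is the sharpest standard bound available.
Var(W) = E[W²] − (E[W])² = 401 − 225 = 176.
Chebyshev's inequality: P(|W − μ| ≥ t) ≤ Var(W)/t² = 176/3249 = 0.0542.

0.0542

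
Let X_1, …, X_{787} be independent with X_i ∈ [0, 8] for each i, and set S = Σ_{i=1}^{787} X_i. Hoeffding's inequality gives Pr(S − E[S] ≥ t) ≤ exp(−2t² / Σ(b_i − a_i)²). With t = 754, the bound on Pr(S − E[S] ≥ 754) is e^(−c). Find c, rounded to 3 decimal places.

22.574

Σ(b_i − a_i)² = 787·(8)² = 50368.
c = 2t²/50368 = 2·754²/50368 = 22.5745.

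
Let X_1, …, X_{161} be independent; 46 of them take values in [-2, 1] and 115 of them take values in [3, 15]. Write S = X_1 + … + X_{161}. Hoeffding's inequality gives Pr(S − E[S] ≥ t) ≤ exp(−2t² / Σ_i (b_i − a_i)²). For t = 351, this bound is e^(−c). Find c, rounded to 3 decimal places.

Σ(b_i − a_i)² = 46·3² + 115·12² = 16974.
c = 2t² / 16974 = 2·351² / 16974 = 14.5164.

14.516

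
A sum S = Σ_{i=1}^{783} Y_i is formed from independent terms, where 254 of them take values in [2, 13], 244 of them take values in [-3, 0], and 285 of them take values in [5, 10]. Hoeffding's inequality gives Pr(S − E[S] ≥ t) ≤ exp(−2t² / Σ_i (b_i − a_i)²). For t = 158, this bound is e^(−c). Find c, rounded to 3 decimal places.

Σ(b_i − a_i)² = 254·11² + 244·3² + 285·5² = 40055.
c = 2t² / 40055 = 2·158² / 40055 = 1.2465.

1.246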